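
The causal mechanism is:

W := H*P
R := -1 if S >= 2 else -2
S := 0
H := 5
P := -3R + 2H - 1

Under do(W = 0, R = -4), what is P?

21

Under do(W = 0, R = -4), each intervened variable's structural equation is replaced by its fixed value.
P = -3R + 2H - 1  [with R=-4, H=5]  = 21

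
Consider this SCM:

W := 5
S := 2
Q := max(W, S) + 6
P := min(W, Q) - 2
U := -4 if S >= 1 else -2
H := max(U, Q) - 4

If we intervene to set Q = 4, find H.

The intervention breaks the incoming arrows to Q: Q := max(W, S) + 6 no longer applies, and Q = 4.
U = -4 if S >= 1 else -2  [with S=2]  = -4
H = max(U, Q) - 4  [with U=-4, Q=4]  = 0

0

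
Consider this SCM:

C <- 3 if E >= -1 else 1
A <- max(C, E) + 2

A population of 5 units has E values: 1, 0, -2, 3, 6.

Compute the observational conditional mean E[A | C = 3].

Conditioning on C=3 selects the 4 unit(s) with E ∈ {1, 0, 3, 6}. Their A values: 5, 5, 5, 8. Mean = 5.75.

5.75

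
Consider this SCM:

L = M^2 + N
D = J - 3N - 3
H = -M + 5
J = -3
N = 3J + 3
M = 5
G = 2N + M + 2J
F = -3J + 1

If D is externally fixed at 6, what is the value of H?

0

The intervention breaks the incoming arrows to D: D = J - 3N - 3 no longer applies, and D = 6.
H is not downstream of the intervention, so its value is determined by the original equations.
H = -M + 5  [with M=5]  = 0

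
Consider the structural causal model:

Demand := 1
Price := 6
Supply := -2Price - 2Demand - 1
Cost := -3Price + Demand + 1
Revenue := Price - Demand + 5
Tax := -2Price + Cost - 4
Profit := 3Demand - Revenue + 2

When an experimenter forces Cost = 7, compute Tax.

Under do(Cost=7), the mechanism Cost := -3Price + Demand + 1 is discarded; Cost is fixed at 7.
Tax = -2Price + Cost - 4  [with Price=6, Cost=7]  = -9

-9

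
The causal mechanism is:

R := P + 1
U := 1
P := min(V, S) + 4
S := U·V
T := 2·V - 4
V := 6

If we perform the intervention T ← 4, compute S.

do(T=4) replaces the equation T := 2·V - 4 with the constant T = 4.
S is not downstream of the intervention, so its value is determined by the original equations.
S = U·V  [with U=1, V=6]  = 6

6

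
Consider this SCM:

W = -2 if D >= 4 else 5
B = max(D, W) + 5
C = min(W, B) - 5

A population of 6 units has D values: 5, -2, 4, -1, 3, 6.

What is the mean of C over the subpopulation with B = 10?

Conditioning on B=10 selects the 4 unit(s) with D ∈ {5, -2, -1, 3}. Their C values: -7, 0, 0, 0. Mean = -1.75.

-1.75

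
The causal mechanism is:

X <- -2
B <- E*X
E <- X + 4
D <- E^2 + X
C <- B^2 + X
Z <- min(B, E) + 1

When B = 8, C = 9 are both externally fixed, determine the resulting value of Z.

Setting B = 8, C = 9 by intervention discards those variables' equations.
E = X + 4  [with X=-2]  = 2
Z = min(B, E) + 1  [with B=8, E=2]  = 3

3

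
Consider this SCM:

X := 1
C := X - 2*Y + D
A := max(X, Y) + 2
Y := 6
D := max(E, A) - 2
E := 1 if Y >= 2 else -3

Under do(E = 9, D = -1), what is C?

Setting E = 9, D = -1 by intervention discards those variables' equations.
C = X - 2*Y + D  [with X=1, Y=6, D=-1]  = -12

-12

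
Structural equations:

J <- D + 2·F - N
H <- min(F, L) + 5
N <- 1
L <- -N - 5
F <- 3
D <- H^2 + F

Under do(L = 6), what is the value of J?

The intervention breaks the incoming arrows to L: L <- -N - 5 no longer applies, and L = 6.
H = min(F, L) + 5  [with F=3, L=6]  = 8
D = H^2 + F  [with H=8, F=3]  = 67
J = D + 2·F - N  [with D=67, F=3, N=1]  = 72

72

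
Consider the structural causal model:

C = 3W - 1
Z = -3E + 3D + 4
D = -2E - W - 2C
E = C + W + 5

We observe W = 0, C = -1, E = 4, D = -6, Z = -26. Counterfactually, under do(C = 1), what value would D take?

Under do(C=1), the mechanism C = 3W - 1 is discarded; C is fixed at 1.
E = C + W + 5  [with C=1, W=0]  = 6
D = -2E - W - 2C  [with E=6, W=0, C=1]  = -14

-14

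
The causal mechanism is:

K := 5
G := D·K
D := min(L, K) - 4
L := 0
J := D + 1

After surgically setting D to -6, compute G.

The intervention breaks the incoming arrows to D: D := min(L, K) - 4 no longer applies, and D = -6.
G = D·K  [with D=-6, K=5]  = -30

-30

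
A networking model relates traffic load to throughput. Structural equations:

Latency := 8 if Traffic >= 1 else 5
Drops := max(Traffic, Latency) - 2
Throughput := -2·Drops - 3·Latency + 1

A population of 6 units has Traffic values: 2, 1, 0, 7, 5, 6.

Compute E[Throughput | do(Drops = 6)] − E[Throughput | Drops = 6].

1.5

do(Drops=6) breaks Drops's dependence on Traffic. With Drops=6 fixed, Throughput across the units is -35, -35, -26, -35, -35, -35, mean -33.5.
Observing Drops=6 restricts to units where Drops's equation naturally yields 6: Traffic ∈ {2, 1, 7, 5, 6}. In that subpopulation Throughput = -35, -35, -35, -35, -35, mean -35.
Difference = -33.5 − (-35) = 1.5.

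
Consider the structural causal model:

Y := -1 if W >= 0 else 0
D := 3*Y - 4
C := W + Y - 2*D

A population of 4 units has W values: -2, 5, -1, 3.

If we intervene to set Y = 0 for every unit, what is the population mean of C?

9.25

The intervention sets Y=0 in all 4 units regardless of W. Recomputing C per unit gives 6, 13, 7, 11; average 9.25.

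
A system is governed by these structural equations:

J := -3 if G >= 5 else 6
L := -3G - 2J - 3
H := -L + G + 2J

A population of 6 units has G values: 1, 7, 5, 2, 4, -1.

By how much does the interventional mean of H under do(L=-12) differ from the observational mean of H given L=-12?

The intervention sets L=-12 in all 6 units regardless of G. Recomputing H per unit gives 25, 13, 11, 26, 28, 23; average 21.
Conditioning on L=-12 selects the 2 unit(s) with G ∈ {5, -1}. Their H values: 11, 23. Mean = 17.
Difference = 21 − 17 = 4.

4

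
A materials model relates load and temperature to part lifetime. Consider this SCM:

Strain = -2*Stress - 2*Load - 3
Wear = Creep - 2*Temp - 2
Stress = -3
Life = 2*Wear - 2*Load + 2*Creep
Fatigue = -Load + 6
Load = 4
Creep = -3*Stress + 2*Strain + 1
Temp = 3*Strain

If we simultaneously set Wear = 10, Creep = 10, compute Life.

Under do(Wear = 10, Creep = 10), each intervened variable's structural equation is replaced by its fixed value.
Life = 2*Wear - 2*Load + 2*Creep  [with Wear=10, Load=4, Creep=10]  = 32

32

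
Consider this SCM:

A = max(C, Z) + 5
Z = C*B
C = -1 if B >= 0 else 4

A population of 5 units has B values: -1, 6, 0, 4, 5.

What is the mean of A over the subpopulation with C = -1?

E[A|C=-1] averages over only the 4 units with C=-1 (B = 6, 0, 4, 5): A = 4, 5, 4, 4, mean 4.25.

4.25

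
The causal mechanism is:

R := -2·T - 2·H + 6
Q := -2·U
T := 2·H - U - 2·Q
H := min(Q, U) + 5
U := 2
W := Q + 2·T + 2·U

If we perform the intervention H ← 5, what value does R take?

-36

The intervention breaks the incoming arrows to H: H := min(Q, U) + 5 no longer applies, and H = 5.
Q = -2·U  [with U=2]  = -4
T = 2·H - U - 2·Q  [with H=5, U=2, Q=-4]  = 16
R = -2·T - 2·H + 6  [with T=16, H=5]  = -36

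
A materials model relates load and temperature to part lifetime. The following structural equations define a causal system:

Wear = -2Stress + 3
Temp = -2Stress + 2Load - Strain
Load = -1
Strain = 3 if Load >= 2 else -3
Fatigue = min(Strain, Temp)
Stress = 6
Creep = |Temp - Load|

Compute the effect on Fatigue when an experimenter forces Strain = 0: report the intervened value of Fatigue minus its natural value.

-3

The intervention breaks the incoming arrows to Strain: Strain = 3 if Load >= 2 else -3 no longer applies, and Strain = 0.
Temp = -2Stress + 2Load - Strain  [with Stress=6, Load=-1, Strain=0]  = -14
Fatigue = min(Strain, Temp)  [with Strain=0, Temp=-14]  = -14
Without intervention: Strain = 3 if Load >= 2 else -3  [with Load=-1]  = -3; Temp = -2Stress + 2Load - Strain  [with Stress=6, Load=-1, Strain=-3]  = -11; Fatigue = min(Strain, Temp)  [with Strain=-3, Temp=-11]  = -11.
Change = -14 − (-11) = -3.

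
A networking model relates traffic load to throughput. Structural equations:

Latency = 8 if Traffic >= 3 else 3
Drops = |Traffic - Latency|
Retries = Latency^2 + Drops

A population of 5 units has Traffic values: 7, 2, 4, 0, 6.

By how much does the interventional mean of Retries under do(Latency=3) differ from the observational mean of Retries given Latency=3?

do(Latency=3) breaks Latency's dependence on Traffic. With Latency=3 fixed, Retries across the units is 13, 10, 10, 12, 12, mean 11.4.
Conditioning on Latency=3 selects the 2 unit(s) with Traffic ∈ {2, 0}. Their Retries values: 10, 12. Mean = 11.
Difference = 11.4 − 11 = 0.4.

0.4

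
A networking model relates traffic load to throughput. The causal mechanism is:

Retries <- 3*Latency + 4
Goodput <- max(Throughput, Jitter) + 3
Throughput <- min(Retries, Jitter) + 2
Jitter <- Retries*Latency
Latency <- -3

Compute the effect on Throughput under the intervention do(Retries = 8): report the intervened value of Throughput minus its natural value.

-19

Under do(Retries=8), the mechanism Retries <- 3*Latency + 4 is discarded; Retries is fixed at 8.
Jitter = Retries*Latency  [with Retries=8, Latency=-3]  = -24
Throughput = min(Retries, Jitter) + 2  [with Retries=8, Jitter=-24]  = -22
Without intervention: Retries = 3*Latency + 4  [with Latency=-3]  = -5; Jitter = Retries*Latency  [with Retries=-5, Latency=-3]  = 15; Throughput = min(Retries, Jitter) + 2  [with Retries=-5, Jitter=15]  = -3.
Change = -22 − (-3) = -19.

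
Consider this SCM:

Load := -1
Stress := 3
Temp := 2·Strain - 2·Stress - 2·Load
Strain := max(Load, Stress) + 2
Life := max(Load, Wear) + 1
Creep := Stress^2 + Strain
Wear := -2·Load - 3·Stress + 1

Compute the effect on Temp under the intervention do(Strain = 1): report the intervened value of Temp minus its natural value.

-8

The intervention breaks the incoming arrows to Strain: Strain := max(Load, Stress) + 2 no longer applies, and Strain = 1.
Temp = 2·Strain - 2·Stress - 2·Load  [with Strain=1, Stress=3, Load=-1]  = -2
Without intervention: Strain = max(Load, Stress) + 2  [with Load=-1, Stress=3]  = 5; Temp = 2·Strain - 2·Stress - 2·Load  [with Strain=5, Stress=3, Load=-1]  = 6.
Change = -2 − 6 = -8.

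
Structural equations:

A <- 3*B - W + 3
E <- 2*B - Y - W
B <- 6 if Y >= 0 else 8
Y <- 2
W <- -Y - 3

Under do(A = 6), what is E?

Intervening sets A = 6 and removes its equation (A <- 3*B - W + 3).
No directed path runs from A to E, so E keeps its natural value.
B = 6 if Y >= 0 else 8  [with Y=2]  = 6
W = -Y - 3  [with Y=2]  = -5
E = 2*B - Y - W  [with B=6, Y=2, W=-5]  = 15

15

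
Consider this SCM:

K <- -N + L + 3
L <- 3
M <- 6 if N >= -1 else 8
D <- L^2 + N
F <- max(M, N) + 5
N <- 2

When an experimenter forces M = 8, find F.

13

The intervention breaks the incoming arrows to M: M <- 6 if N >= -1 else 8 no longer applies, and M = 8.
F = max(M, N) + 5  [with M=8, N=2]  = 13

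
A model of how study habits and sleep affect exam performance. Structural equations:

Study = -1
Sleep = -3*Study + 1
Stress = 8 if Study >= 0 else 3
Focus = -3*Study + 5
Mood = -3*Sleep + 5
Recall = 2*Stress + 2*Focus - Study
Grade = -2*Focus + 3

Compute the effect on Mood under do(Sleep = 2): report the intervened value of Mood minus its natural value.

do(Sleep=2) replaces the equation Sleep = -3*Study + 1 with the constant Sleep = 2.
Mood = -3*Sleep + 5  [with Sleep=2]  = -1
Without intervention: Sleep = -3*Study + 1  [with Study=-1]  = 4; Mood = -3*Sleep + 5  [with Sleep=4]  = -7.
Change = -1 − (-7) = 6.

6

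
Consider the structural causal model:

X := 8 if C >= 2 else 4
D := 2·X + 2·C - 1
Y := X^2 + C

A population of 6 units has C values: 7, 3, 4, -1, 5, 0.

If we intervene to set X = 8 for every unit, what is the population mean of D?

do(X=8) breaks X's dependence on C. With X=8 fixed, D across the units is 29, 21, 23, 13, 25, 15, mean 21.

21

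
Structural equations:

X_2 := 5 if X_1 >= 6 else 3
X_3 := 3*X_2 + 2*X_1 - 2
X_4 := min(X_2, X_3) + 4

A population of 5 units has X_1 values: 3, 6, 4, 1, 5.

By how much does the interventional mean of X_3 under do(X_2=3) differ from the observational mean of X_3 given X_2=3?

1.1

The intervention sets X_2=3 in all 5 units regardless of X_1. Recomputing X_3 per unit gives 13, 19, 15, 9, 17; average 14.6.
Observing X_2=3 restricts to units where X_2's equation naturally yields 3: X_1 ∈ {3, 4, 1, 5}. In that subpopulation X_3 = 13, 15, 9, 17, mean 13.5.
Difference = 14.6 − 13.5 = 1.1.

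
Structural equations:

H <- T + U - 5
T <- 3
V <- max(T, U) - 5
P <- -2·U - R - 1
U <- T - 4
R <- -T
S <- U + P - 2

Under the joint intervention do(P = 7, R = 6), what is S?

Under do(P = 7, R = 6), each intervened variable's structural equation is replaced by its fixed value.
U = T - 4  [with T=3]  = -1
S = U + P - 2  [with U=-1, P=7]  = 4

4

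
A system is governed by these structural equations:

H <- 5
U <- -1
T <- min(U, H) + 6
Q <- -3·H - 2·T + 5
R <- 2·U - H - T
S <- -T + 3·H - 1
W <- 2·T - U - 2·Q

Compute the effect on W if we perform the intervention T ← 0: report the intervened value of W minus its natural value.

The intervention breaks the incoming arrows to T: T <- min(U, H) + 6 no longer applies, and T = 0.
Q = -3·H - 2·T + 5  [with H=5, T=0]  = -10
W = 2·T - U - 2·Q  [with T=0, U=-1, Q=-10]  = 21
Without intervention: T = min(U, H) + 6  [with U=-1, H=5]  = 5; Q = -3·H - 2·T + 5  [with H=5, T=5]  = -20; W = 2·T - U - 2·Q  [with T=5, U=-1, Q=-20]  = 51.
Change = 21 − 51 = -30.

-30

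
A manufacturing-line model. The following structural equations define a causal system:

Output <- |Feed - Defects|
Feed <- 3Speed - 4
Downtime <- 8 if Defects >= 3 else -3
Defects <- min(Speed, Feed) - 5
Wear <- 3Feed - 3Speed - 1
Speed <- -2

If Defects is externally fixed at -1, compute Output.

Intervening sets Defects = -1 and removes its equation (Defects <- min(Speed, Feed) - 5).
Feed = 3Speed - 4  [with Speed=-2]  = -10
Output = |Feed - Defects|  [with Feed=-10, Defects=-1]  = 9

9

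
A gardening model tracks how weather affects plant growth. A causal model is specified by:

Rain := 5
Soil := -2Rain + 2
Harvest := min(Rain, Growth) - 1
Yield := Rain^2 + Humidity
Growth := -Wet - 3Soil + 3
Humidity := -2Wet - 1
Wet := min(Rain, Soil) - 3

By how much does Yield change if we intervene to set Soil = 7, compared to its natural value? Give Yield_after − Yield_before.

-26

Under do(Soil=7), the mechanism Soil := -2Rain + 2 is discarded; Soil is fixed at 7.
Wet = min(Rain, Soil) - 3  [with Rain=5, Soil=7]  = 2
Humidity = -2Wet - 1  [with Wet=2]  = -5
Yield = Rain^2 + Humidity  [with Rain=5, Humidity=-5]  = 20
Without intervention: Soil = -2Rain + 2  [with Rain=5]  = -8; Wet = min(Rain, Soil) - 3  [with Rain=5, Soil=-8]  = -11; Humidity = -2Wet - 1  [with Wet=-11]  = 21; Yield = Rain^2 + Humidity  [with Rain=5, Humidity=21]  = 46.
Change = 20 − 46 = -26.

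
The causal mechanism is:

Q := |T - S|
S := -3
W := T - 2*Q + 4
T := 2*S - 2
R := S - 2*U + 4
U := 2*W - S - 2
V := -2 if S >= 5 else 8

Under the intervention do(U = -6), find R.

Under do(U=-6), the mechanism U := 2*W - S - 2 is discarded; U is fixed at -6.
R = S - 2*U + 4  [with S=-3, U=-6]  = 13

13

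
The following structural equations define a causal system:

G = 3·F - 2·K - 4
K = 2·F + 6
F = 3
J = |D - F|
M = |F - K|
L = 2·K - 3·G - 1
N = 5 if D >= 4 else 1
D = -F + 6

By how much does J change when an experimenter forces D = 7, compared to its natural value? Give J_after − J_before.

Under do(D=7), the mechanism D = -F + 6 is discarded; D is fixed at 7.
J = |D - F|  [with D=7, F=3]  = 4
Without intervention: D = -F + 6  [with F=3]  = 3; J = |D - F|  [with D=3, F=3]  = 0.
Change = 4 − 0 = 4.

4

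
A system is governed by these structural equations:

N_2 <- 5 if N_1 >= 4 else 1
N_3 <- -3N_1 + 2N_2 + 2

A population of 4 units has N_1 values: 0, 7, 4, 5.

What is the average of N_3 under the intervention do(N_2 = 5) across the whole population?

The intervention sets N_2=5 in all 4 units regardless of N_1. Recomputing N_3 per unit gives 12, -9, 0, -3; average 0.

0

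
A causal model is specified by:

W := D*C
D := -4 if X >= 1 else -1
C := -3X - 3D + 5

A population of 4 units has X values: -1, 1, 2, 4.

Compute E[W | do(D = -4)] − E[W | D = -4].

Every unit gets D=-4 under the intervention. W values become -80, -56, -44, -20; E[W|do(D=-4)] = -50.
Conditioning on D=-4 selects the 3 unit(s) with X ∈ {1, 2, 4}. Their W values: -56, -44, -20. Mean = -40.
Difference = -50 − (-40) = -10.

-10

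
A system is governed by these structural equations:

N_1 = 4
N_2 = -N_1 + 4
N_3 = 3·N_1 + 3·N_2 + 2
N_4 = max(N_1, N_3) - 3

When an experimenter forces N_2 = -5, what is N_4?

Under do(N_2=-5), the mechanism N_2 = -N_1 + 4 is discarded; N_2 is fixed at -5.
N_3 = 3·N_1 + 3·N_2 + 2  [with N_1=4, N_2=-5]  = -1
N_4 = max(N_1, N_3) - 3  [with N_1=4, N_3=-1]  = 1

1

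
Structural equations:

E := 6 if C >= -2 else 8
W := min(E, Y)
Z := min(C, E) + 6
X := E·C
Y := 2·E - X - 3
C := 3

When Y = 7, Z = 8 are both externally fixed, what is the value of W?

The joint intervention fixes Y = 7, Z = 8, removing each variable's own equation.
E = 6 if C >= -2 else 8  [with C=3]  = 6
W = min(E, Y)  [with E=6, Y=7]  = 6

6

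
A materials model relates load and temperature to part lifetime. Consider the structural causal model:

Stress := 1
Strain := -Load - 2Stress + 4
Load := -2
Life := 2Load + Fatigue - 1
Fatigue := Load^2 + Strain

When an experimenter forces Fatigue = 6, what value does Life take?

1

Intervening sets Fatigue = 6 and removes its equation (Fatigue := Load^2 + Strain).
Life = 2Load + Fatigue - 1  [with Load=-2, Fatigue=6]  = 1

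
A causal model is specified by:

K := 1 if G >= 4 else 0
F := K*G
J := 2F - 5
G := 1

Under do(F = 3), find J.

1

The intervention breaks the incoming arrows to F: F := K*G no longer applies, and F = 3.
J = 2F - 5  [with F=3]  = 1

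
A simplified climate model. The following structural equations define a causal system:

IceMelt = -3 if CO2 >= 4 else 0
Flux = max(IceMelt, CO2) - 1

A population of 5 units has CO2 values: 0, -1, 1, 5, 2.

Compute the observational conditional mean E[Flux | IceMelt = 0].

Conditioning on IceMelt=0 selects the 4 unit(s) with CO2 ∈ {0, -1, 1, 2}. Their Flux values: -1, -1, 0, 1. Mean = -0.25.

-0.25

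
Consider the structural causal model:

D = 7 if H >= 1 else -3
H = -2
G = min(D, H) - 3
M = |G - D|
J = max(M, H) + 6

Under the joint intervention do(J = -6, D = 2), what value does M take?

Setting J = -6, D = 2 by intervention discards those variables' equations.
G = min(D, H) - 3  [with D=2, H=-2]  = -5
M = |G - D|  [with G=-5, D=2]  = 7

7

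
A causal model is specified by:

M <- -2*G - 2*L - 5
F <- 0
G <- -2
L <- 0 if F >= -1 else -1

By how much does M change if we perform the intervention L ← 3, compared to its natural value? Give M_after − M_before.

The intervention breaks the incoming arrows to L: L <- 0 if F >= -1 else -1 no longer applies, and L = 3.
M = -2*G - 2*L - 5  [with G=-2, L=3]  = -7
Without intervention: L = 0 if F >= -1 else -1  [with F=0]  = 0; M = -2*G - 2*L - 5  [with G=-2, L=0]  = -1.
Change = -7 − (-1) = -6.

-6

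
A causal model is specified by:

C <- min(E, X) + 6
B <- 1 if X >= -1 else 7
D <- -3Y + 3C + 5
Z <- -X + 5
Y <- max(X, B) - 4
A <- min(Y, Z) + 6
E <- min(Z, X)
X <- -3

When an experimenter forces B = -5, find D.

35

The intervention breaks the incoming arrows to B: B <- 1 if X >= -1 else 7 no longer applies, and B = -5.
Z = -X + 5  [with X=-3]  = 8
E = min(Z, X)  [with Z=8, X=-3]  = -3
C = min(E, X) + 6  [with E=-3, X=-3]  = 3
Y = max(X, B) - 4  [with X=-3, B=-5]  = -7
D = -3Y + 3C + 5  [with Y=-7, C=3]  = 35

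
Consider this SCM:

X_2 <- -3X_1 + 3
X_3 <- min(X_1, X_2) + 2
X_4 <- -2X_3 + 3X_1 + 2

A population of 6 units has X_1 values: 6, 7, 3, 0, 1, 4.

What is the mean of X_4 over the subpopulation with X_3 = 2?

Conditioning on X_3=2 selects the 2 unit(s) with X_1 ∈ {0, 1}. Their X_4 values: -2, 1. Mean = -0.5.

-0.5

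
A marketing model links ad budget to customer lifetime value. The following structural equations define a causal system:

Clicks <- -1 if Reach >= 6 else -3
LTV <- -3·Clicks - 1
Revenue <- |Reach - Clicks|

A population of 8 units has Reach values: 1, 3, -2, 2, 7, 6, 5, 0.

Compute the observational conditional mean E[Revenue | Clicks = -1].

Observing Clicks=-1 restricts to units where Clicks's equation naturally yields -1: Reach ∈ {7, 6}. In that subpopulation Revenue = 8, 7, mean 7.5.

7.5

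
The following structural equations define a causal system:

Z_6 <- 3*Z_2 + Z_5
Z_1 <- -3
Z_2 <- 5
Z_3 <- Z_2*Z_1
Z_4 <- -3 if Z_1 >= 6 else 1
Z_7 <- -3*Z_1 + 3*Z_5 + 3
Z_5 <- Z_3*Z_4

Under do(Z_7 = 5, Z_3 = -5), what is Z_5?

-5

Under do(Z_7 = 5, Z_3 = -5), each intervened variable's structural equation is replaced by its fixed value.
Z_4 = -3 if Z_1 >= 6 else 1  [with Z_1=-3]  = 1
Z_5 = Z_3*Z_4  [with Z_3=-5, Z_4=1]  = -5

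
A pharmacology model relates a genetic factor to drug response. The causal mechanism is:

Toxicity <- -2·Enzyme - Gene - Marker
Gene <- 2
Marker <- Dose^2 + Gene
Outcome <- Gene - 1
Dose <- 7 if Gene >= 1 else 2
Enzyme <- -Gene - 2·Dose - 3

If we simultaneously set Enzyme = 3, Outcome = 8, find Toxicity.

The joint intervention fixes Enzyme = 3, Outcome = 8, removing each variable's own equation.
Dose = 7 if Gene >= 1 else 2  [with Gene=2]  = 7
Marker = Dose^2 + Gene  [with Dose=7, Gene=2]  = 51
Toxicity = -2·Enzyme - Gene - Marker  [with Enzyme=3, Gene=2, Marker=51]  = -59

-59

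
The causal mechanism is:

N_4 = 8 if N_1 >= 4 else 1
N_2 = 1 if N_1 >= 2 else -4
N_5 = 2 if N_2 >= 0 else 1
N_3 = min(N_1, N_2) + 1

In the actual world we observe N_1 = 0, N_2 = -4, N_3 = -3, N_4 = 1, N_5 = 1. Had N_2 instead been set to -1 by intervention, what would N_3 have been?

The intervention breaks the incoming arrows to N_2: N_2 = 1 if N_1 >= 2 else -4 no longer applies, and N_2 = -1.
N_3 = min(N_1, N_2) + 1  [with N_1=0, N_2=-1]  = 0

0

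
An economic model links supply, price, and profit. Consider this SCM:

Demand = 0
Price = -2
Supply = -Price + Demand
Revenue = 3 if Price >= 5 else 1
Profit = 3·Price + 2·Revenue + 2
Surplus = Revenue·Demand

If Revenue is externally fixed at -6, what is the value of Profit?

-16

Intervening sets Revenue = -6 and removes its equation (Revenue = 3 if Price >= 5 else 1).
Profit = 3·Price + 2·Revenue + 2  [with Price=-2, Revenue=-6]  = -16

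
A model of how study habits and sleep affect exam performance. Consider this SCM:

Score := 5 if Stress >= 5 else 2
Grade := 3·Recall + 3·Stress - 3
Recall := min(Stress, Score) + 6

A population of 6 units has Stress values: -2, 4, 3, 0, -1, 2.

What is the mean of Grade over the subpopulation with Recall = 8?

Conditioning on Recall=8 selects the 3 unit(s) with Stress ∈ {4, 3, 2}. Their Grade values: 33, 30, 27. Mean = 30.

30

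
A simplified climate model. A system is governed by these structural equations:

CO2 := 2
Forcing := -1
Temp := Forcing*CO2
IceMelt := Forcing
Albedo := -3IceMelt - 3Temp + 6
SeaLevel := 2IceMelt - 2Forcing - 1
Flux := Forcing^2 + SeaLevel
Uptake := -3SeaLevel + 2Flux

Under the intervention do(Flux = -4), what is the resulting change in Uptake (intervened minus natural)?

do(Flux=-4) replaces the equation Flux := Forcing^2 + SeaLevel with the constant Flux = -4.
IceMelt = Forcing  [with Forcing=-1]  = -1
SeaLevel = 2IceMelt - 2Forcing - 1  [with IceMelt=-1, Forcing=-1]  = -1
Uptake = -3SeaLevel + 2Flux  [with SeaLevel=-1, Flux=-4]  = -5
Without intervention: IceMelt = Forcing  [with Forcing=-1]  = -1; SeaLevel = 2IceMelt - 2Forcing - 1  [with IceMelt=-1, Forcing=-1]  = -1; Flux = Forcing^2 + SeaLevel  [with Forcing=-1, SeaLevel=-1]  = 0; Uptake = -3SeaLevel + 2Flux  [with SeaLevel=-1, Flux=0]  = 3.
Change = -5 − 3 = -8.

-8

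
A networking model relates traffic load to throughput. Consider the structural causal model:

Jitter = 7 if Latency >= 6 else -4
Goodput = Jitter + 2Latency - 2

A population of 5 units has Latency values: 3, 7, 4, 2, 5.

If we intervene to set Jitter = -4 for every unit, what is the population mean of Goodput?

The intervention sets Jitter=-4 in all 5 units regardless of Latency. Recomputing Goodput per unit gives 0, 8, 2, -2, 4; average 2.4.

2.4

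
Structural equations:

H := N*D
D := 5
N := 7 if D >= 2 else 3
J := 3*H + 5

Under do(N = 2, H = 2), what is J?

11

Setting N = 2, H = 2 by intervention discards those variables' equations.
J = 3*H + 5  [with H=2]  = 11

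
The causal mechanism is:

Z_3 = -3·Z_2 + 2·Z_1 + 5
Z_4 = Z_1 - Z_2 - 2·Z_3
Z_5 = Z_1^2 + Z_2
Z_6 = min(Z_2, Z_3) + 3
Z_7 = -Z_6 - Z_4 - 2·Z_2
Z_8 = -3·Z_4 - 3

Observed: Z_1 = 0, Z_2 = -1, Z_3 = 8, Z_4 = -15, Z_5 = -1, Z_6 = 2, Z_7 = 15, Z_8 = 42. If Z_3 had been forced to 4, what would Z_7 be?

The intervention breaks the incoming arrows to Z_3: Z_3 = -3·Z_2 + 2·Z_1 + 5 no longer applies, and Z_3 = 4.
Z_4 = Z_1 - Z_2 - 2·Z_3  [with Z_1=0, Z_2=-1, Z_3=4]  = -7
Z_6 = min(Z_2, Z_3) + 3  [with Z_2=-1, Z_3=4]  = 2
Z_7 = -Z_6 - Z_4 - 2·Z_2  [with Z_6=2, Z_4=-7, Z_2=-1]  = 7

7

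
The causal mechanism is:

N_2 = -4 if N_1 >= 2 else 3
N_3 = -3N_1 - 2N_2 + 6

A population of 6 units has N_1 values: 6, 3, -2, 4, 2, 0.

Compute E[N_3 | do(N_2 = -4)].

Under do(N_2=-4), N_2's equation is replaced by N_2=-4 for every unit. Per-unit N_3: -4, 5, 20, 2, 8, 14. Mean = 7.5.

7.5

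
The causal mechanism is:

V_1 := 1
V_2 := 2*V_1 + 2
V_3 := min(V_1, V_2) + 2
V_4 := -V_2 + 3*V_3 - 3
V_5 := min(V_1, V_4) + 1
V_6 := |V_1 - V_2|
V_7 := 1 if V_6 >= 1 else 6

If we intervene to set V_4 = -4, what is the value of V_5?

-3

Intervening sets V_4 = -4 and removes its equation (V_4 := -V_2 + 3*V_3 - 3).
V_5 = min(V_1, V_4) + 1  [with V_1=1, V_4=-4]  = -3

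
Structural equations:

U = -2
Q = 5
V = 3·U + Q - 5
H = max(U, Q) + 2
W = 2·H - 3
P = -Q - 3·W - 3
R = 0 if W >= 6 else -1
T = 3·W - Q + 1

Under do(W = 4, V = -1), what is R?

The joint intervention fixes W = 4, V = -1, removing each variable's own equation.
R = 0 if W >= 6 else -1  [with W=4]  = -1

-1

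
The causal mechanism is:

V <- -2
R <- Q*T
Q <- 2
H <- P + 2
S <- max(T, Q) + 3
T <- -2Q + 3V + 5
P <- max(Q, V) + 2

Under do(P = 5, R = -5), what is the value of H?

The joint intervention fixes P = 5, R = -5, removing each variable's own equation.
H = P + 2  [with P=5]  = 7

7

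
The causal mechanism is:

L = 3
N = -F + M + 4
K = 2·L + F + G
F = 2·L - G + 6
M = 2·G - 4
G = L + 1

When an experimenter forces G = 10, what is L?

Under do(G=10), the mechanism G = L + 1 is discarded; G is fixed at 10.
L is not downstream of the intervention, so its value is determined by the original equations.

3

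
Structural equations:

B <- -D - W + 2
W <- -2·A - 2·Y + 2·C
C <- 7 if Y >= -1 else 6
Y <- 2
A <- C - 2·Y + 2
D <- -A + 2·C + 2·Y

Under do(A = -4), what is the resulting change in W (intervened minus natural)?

do(A=-4) replaces the equation A <- C - 2·Y + 2 with the constant A = -4.
C = 7 if Y >= -1 else 6  [with Y=2]  = 7
W = -2·A - 2·Y + 2·C  [with A=-4, Y=2, C=7]  = 18
Without intervention: C = 7 if Y >= -1 else 6  [with Y=2]  = 7; A = C - 2·Y + 2  [with C=7, Y=2]  = 5; W = -2·A - 2·Y + 2·C  [with A=5, Y=2, C=7]  = 0.
Change = 18 − 0 = 18.

18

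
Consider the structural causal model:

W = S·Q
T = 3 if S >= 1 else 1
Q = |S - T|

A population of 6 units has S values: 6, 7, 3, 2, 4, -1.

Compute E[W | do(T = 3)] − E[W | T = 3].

-2.4

Every unit gets T=3 under the intervention. W values become 18, 28, 0, 2, 4, -4; E[W|do(T=3)] = 8.
Observing T=3 restricts to units where T's equation naturally yields 3: S ∈ {6, 7, 3, 2, 4}. In that subpopulation W = 18, 28, 0, 2, 4, mean 10.4.
Difference = 8 − 10.4 = -2.4.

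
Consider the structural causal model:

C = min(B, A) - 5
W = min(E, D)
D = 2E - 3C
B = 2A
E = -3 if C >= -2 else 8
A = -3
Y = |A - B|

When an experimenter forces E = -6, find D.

21

Intervening sets E = -6 and removes its equation (E = -3 if C >= -2 else 8).
B = 2A  [with A=-3]  = -6
C = min(B, A) - 5  [with B=-6, A=-3]  = -11
D = 2E - 3C  [with E=-6, C=-11]  = 21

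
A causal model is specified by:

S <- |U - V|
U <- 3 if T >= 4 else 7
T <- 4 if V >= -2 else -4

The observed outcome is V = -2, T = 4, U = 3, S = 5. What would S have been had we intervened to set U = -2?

The intervention breaks the incoming arrows to U: U <- 3 if T >= 4 else 7 no longer applies, and U = -2.
S = |U - V|  [with U=-2, V=-2]  = 0

0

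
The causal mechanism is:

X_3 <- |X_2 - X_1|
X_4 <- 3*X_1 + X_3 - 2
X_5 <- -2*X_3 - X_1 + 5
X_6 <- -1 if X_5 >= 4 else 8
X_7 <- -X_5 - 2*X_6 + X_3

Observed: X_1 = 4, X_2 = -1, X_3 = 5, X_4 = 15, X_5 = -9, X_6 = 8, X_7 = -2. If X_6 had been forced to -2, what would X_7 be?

18

Intervening sets X_6 = -2 and removes its equation (X_6 <- -1 if X_5 >= 4 else 8).
X_3 = |X_2 - X_1|  [with X_2=-1, X_1=4]  = 5
X_5 = -2*X_3 - X_1 + 5  [with X_3=5, X_1=4]  = -9
X_7 = -X_5 - 2*X_6 + X_3  [with X_5=-9, X_6=-2, X_3=5]  = 18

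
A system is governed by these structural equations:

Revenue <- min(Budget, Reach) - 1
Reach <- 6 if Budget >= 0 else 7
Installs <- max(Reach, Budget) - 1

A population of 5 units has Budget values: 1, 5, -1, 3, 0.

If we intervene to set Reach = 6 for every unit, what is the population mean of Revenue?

The intervention sets Reach=6 in all 5 units regardless of Budget. Recomputing Revenue per unit gives 0, 4, -2, 2, -1; average 0.6.

0.6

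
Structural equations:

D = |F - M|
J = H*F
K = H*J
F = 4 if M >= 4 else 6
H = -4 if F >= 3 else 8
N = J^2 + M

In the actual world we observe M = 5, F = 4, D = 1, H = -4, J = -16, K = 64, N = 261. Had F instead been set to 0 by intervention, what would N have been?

5

Under do(F=0), the mechanism F = 4 if M >= 4 else 6 is discarded; F is fixed at 0.
H = -4 if F >= 3 else 8  [with F=0]  = 8
J = H*F  [with H=8, F=0]  = 0
N = J^2 + M  [with J=0, M=5]  = 5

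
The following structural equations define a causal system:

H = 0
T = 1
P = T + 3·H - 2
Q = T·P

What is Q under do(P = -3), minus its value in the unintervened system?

-2

The intervention breaks the incoming arrows to P: P = T + 3·H - 2 no longer applies, and P = -3.
Q = T·P  [with T=1, P=-3]  = -3
Without intervention: P = T + 3·H - 2  [with T=1, H=0]  = -1; Q = T·P  [with T=1, P=-1]  = -1.
Change = -3 − (-1) = -2.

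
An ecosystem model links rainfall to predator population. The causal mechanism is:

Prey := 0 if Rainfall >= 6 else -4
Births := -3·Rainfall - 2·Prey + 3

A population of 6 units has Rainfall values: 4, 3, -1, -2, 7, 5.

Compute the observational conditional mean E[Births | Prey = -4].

5.6

Observing Prey=-4 restricts to units where Prey's equation naturally yields -4: Rainfall ∈ {4, 3, -1, -2, 5}. In that subpopulation Births = -1, 2, 14, 17, -4, mean 5.6.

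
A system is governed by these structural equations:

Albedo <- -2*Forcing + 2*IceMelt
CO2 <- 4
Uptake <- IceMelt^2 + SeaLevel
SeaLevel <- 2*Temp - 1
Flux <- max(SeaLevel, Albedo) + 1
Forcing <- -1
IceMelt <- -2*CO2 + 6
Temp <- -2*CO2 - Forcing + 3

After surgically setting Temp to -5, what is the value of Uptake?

The intervention breaks the incoming arrows to Temp: Temp <- -2*CO2 - Forcing + 3 no longer applies, and Temp = -5.
IceMelt = -2*CO2 + 6  [with CO2=4]  = -2
SeaLevel = 2*Temp - 1  [with Temp=-5]  = -11
Uptake = IceMelt^2 + SeaLevel  [with IceMelt=-2, SeaLevel=-11]  = -7

-7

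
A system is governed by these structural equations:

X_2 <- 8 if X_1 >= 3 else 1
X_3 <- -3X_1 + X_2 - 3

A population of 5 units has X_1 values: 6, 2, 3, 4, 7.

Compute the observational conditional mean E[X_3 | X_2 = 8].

-10

Conditioning on X_2=8 selects the 4 unit(s) with X_1 ∈ {6, 3, 4, 7}. Their X_3 values: -13, -4, -7, -16. Mean = -10.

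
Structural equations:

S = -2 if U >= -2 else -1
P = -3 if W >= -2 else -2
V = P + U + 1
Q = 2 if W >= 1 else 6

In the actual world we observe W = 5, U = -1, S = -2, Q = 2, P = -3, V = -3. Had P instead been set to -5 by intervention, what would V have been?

-5

The intervention breaks the incoming arrows to P: P = -3 if W >= -2 else -2 no longer applies, and P = -5.
V = P + U + 1  [with P=-5, U=-1]  = -5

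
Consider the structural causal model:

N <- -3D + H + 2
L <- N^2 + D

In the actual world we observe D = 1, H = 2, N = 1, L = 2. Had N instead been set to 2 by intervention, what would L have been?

The intervention breaks the incoming arrows to N: N <- -3D + H + 2 no longer applies, and N = 2.
L = N^2 + D  [with N=2, D=1]  = 5

5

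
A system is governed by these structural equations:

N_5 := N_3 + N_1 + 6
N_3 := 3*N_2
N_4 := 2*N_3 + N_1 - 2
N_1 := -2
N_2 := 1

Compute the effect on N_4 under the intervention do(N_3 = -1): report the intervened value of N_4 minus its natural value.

The intervention breaks the incoming arrows to N_3: N_3 := 3*N_2 no longer applies, and N_3 = -1.
N_4 = 2*N_3 + N_1 - 2  [with N_3=-1, N_1=-2]  = -6
Without intervention: N_3 = 3*N_2  [with N_2=1]  = 3; N_4 = 2*N_3 + N_1 - 2  [with N_3=3, N_1=-2]  = 2.
Change = -6 − 2 = -8.

-8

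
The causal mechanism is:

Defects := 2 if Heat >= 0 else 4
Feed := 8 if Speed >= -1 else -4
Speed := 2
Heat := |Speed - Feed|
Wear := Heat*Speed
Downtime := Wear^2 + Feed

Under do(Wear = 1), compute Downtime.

9

Under do(Wear=1), the mechanism Wear := Heat*Speed is discarded; Wear is fixed at 1.
Feed = 8 if Speed >= -1 else -4  [with Speed=2]  = 8
Downtime = Wear^2 + Feed  [with Wear=1, Feed=8]  = 9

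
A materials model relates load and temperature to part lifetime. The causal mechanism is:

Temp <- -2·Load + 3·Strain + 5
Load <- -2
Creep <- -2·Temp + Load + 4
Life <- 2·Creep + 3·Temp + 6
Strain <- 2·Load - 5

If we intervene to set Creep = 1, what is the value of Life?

-46

Intervening sets Creep = 1 and removes its equation (Creep <- -2·Temp + Load + 4).
Strain = 2·Load - 5  [with Load=-2]  = -9
Temp = -2·Load + 3·Strain + 5  [with Load=-2, Strain=-9]  = -18
Life = 2·Creep + 3·Temp + 6  [with Creep=1, Temp=-18]  = -46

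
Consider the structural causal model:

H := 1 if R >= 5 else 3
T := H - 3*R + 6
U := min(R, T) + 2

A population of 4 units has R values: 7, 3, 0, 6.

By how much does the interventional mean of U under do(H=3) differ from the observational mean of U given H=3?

-5.25

do(H=3) breaks H's dependence on R. With H=3 fixed, U across the units is -10, 2, 2, -7, mean -3.25.
Conditioning on H=3 selects the 2 unit(s) with R ∈ {3, 0}. Their U values: 2, 2. Mean = 2.
Difference = -3.25 − 2 = -5.25.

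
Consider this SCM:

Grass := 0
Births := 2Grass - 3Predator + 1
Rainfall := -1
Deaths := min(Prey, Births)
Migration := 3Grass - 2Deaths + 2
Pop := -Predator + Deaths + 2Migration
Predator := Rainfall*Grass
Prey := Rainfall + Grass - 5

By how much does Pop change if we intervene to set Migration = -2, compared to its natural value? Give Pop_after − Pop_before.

do(Migration=-2) replaces the equation Migration := 3Grass - 2Deaths + 2 with the constant Migration = -2.
Prey = Rainfall + Grass - 5  [with Rainfall=-1, Grass=0]  = -6
Predator = Rainfall*Grass  [with Rainfall=-1, Grass=0]  = 0
Births = 2Grass - 3Predator + 1  [with Grass=0, Predator=0]  = 1
Deaths = min(Prey, Births)  [with Prey=-6, Births=1]  = -6
Pop = -Predator + Deaths + 2Migration  [with Predator=0, Deaths=-6, Migration=-2]  = -10
Without intervention: Prey = Rainfall + Grass - 5  [with Rainfall=-1, Grass=0]  = -6; Predator = Rainfall*Grass  [with Rainfall=-1, Grass=0]  = 0; Births = 2Grass - 3Predator + 1  [with Grass=0, Predator=0]  = 1; Deaths = min(Prey, Births)  [with Prey=-6, Births=1]  = -6; Migration = 3Grass - 2Deaths + 2  [with Grass=0, Deaths=-6]  = 14; Pop = -Predator + Deaths + 2Migration  [with Predator=0, Deaths=-6, Migration=14]  = 22.
Change = -10 − 22 = -32.

-32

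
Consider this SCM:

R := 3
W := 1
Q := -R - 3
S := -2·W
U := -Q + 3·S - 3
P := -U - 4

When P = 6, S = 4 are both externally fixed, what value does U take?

Setting P = 6, S = 4 by intervention discards those variables' equations.
Q = -R - 3  [with R=3]  = -6
U = -Q + 3·S - 3  [with Q=-6, S=4]  = 15

15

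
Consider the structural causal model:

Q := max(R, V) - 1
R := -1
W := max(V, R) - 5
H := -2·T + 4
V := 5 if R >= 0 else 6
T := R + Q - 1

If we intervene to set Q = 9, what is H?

The intervention breaks the incoming arrows to Q: Q := max(R, V) - 1 no longer applies, and Q = 9.
T = R + Q - 1  [with R=-1, Q=9]  = 7
H = -2·T + 4  [with T=7]  = -10

-10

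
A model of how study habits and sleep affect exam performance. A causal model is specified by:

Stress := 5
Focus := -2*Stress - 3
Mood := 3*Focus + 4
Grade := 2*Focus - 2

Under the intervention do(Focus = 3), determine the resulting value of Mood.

13

The intervention breaks the incoming arrows to Focus: Focus := -2*Stress - 3 no longer applies, and Focus = 3.
Mood = 3*Focus + 4  [with Focus=3]  = 13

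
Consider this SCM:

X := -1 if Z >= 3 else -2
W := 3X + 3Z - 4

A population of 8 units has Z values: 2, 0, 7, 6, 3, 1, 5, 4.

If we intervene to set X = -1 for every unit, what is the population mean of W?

The intervention sets X=-1 in all 8 units regardless of Z. Recomputing W per unit gives -1, -7, 14, 11, 2, -4, 8, 5; average 3.5.

3.5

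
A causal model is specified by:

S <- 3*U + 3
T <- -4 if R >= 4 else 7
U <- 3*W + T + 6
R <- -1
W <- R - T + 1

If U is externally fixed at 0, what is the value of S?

Intervening sets U = 0 and removes its equation (U <- 3*W + T + 6).
S = 3*U + 3  [with U=0]  = 3

3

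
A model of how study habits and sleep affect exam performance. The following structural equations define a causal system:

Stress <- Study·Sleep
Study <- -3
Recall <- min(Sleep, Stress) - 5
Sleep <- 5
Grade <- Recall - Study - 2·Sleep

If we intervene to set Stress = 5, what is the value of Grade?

-7

do(Stress=5) replaces the equation Stress <- Study·Sleep with the constant Stress = 5.
Recall = min(Sleep, Stress) - 5  [with Sleep=5, Stress=5]  = 0
Grade = Recall - Study - 2·Sleep  [with Recall=0, Study=-3, Sleep=5]  = -7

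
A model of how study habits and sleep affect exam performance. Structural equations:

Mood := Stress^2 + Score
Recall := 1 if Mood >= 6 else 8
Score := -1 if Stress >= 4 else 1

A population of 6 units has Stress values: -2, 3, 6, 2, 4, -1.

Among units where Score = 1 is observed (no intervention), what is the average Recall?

Observing Score=1 restricts to units where Score's equation naturally yields 1: Stress ∈ {-2, 3, 2, -1}. In that subpopulation Recall = 8, 1, 8, 8, mean 6.25.

6.25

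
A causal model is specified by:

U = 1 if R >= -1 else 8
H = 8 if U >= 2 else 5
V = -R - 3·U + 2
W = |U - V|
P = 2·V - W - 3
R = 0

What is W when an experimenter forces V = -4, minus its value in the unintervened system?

do(V=-4) replaces the equation V = -R - 3·U + 2 with the constant V = -4.
U = 1 if R >= -1 else 8  [with R=0]  = 1
W = |U - V|  [with U=1, V=-4]  = 5
Without intervention: U = 1 if R >= -1 else 8  [with R=0]  = 1; V = -R - 3·U + 2  [with R=0, U=1]  = -1; W = |U - V|  [with U=1, V=-1]  = 2.
Change = 5 − 2 = 3.

3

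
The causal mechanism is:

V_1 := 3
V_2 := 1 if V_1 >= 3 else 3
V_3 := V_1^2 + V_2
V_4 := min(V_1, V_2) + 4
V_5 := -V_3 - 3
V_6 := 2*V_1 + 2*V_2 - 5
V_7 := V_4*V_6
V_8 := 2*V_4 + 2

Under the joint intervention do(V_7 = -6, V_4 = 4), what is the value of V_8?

The joint intervention fixes V_7 = -6, V_4 = 4, removing each variable's own equation.
V_8 = 2*V_4 + 2  [with V_4=4]  = 10

10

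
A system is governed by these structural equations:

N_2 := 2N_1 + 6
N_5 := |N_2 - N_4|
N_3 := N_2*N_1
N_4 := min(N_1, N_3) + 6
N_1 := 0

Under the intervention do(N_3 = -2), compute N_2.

6

Under do(N_3=-2), the mechanism N_3 := N_2*N_1 is discarded; N_3 is fixed at -2.
Since N_2 is not a descendant of the intervened variable, it is unaffected.
N_2 = 2N_1 + 6  [with N_1=0]  = 6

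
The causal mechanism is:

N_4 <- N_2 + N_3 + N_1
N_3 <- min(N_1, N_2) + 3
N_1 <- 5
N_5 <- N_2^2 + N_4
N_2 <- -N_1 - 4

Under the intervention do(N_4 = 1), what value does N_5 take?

82

Intervening sets N_4 = 1 and removes its equation (N_4 <- N_2 + N_3 + N_1).
N_2 = -N_1 - 4  [with N_1=5]  = -9
N_5 = N_2^2 + N_4  [with N_2=-9, N_4=1]  = 82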